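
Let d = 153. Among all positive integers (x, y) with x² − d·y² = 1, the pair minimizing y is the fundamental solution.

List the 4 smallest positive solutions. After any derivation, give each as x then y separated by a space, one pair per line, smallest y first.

2177 176
9478657 766304
41270070401 3336487440
179689877047297 14527065547456

√153 = [12; 2,1,2,2,2,1,2,24, …], period ℓ=8 (even) → k=7
i=0: a=12 ⇒ p=12, q=1
i=1: a=2 ⇒ p=25, q=2
i=2: a=1 ⇒ p=37, q=3
i=3: a=2 ⇒ p=99, q=8
…
i=6: a=1 ⇒ p=804, q=65
i=7: a=2 ⇒ p=2177, q=176
fundamental: x₁=2177, y₁=176  (since 4739329 − 153·30976 = 1)
(2177+176√153)^2 = 9478657 + 766304√153
(2177+176√153)^3 = 41270070401 + 3336487440√153
(2177+176√153)^4 = 179689877047297 + 14527065547456√153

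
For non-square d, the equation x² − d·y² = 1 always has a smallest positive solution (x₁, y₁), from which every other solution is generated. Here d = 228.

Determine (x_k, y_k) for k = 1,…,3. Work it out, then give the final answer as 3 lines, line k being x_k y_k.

151 10
45601 3020
13771351 912030

√228 → a₀=15, period (10,30); ℓ=2 even so k=1
a_0=15:  p_0=15·1+0=15,  q_0=15·0+1=1
a_1=10:  p_1=10·15+1=151,  q_1=10·1+0=10
→ (151, 10).  Check: 151²=22801, 228·10²=22800, difference 1.
k=2:  x_2 = 151·151+228·10·10 = 45601,  y_2 = 151·10+10·151 = 3020
k=3:  x_3 = 151·45601+228·10·3020 = 13771351,  y_3 = 151·3020+10·45601 = 912030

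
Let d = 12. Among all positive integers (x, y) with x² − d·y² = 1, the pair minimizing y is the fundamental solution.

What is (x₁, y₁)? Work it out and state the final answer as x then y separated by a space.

7 2

[3; 2,6] for √12; ℓ=2 ⇒ convergent index 1
k=0  a_k=3  p_k/q_k = 3/1
k=1  a_k=2  p_k/q_k = 7/2
→ (7, 2).  Check: 7²=49, 12·2²=48, difference 1.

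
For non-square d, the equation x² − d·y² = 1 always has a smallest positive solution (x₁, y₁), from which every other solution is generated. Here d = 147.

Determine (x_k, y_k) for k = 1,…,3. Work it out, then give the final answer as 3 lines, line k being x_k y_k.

97 8
18817 1552
3650401 301080

√147 = [12; 8,24, …], period ℓ=2 (even) → k=1
k=0  a_k=12  p_k/q_k = 12/1
k=1  a_k=8  p_k/q_k = 97/8
→ (97, 8).  Check: 97²=9409, 147·8²=9408, difference 1.
(x_2, y_2) = (97·97 + 147·8·8, 97·8 + 8·97) = (18817, 1552)
(x_3, y_3) = (97·18817 + 147·8·1552, 97·1552 + 8·18817) = (3650401, 301080)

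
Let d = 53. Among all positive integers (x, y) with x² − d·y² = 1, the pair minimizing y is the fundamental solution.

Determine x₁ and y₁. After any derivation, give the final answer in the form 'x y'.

[7; 3,1,1,3,14] for √53; ℓ=5 ⇒ convergent index 9
k=0  a_k=7  p_k/q_k = 7/1
…
k=2  a_k=1  p_k/q_k = 29/4
k=3  a_k=1  p_k/q_k = 51/7
k=4  a_k=3  p_k/q_k = 182/25
k=5  a_k=14  p_k/q_k = 2599/357
…
k=8  a_k=1  p_k/q_k = 18557/2549
k=9  a_k=3  p_k/q_k = 66249/9100
fundamental: x₁=66249, y₁=9100  (since 4388930001 − 53·82810000 = 1)

66249 9100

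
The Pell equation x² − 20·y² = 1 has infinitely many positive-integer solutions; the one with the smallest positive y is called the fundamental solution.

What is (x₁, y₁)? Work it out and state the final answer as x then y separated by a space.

9 2

√20 → a₀=4, period (2,8); ℓ=2 even so k=1
k=0  a_k=4  p_k/q_k = 4/1
k=1  a_k=2  p_k/q_k = 9/2
(x₁, y₁) = (9, 2);  9² − 20·2² = 1 ✓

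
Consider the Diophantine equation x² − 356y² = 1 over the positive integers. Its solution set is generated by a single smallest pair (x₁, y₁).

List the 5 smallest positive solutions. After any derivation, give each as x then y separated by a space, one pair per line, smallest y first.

500001 26500
500002000001 26500053000
500003000004500001 26500106000079500
500004000010000008000001 26500159000265000106000
500005000017500025000012500001 26500212000556500530000132500

[18; 1,6,1,1,2,…,6,1,36] for √356; ℓ=14 ⇒ convergent index 13
a_0=18:  p_0=18·1+0=18,  q_0=18·0+1=1
a_1=1:  p_1=1·18+1=19,  q_1=1·1+0=1
a_2=6:  p_2=6·19+18=132,  q_2=6·1+1=7
…
a_7=8:  p_7=8·1000+717=8717,  q_7=8·53+38=462
…
a_9=2:  p_9=2·9717+8717=28151,  q_9=2·515+462=1492
a_10=1:  p_10=1·28151+9717=37868,  q_10=1·1492+515=2007
…
a_12=6:  p_12=6·66019+37868=433982,  q_12=6·3499+2007=23001
a_13=1:  p_13=1·433982+66019=500001,  q_13=1·23001+3499=26500
→ (500001, 26500).  Check: 500001²=250001000001, 356·26500²=250001000000, difference 1.
(x_2, y_2) = (500001·500001 + 356·26500·26500, 500001·26500 + 26500·500001) = (500002000001, 26500053000)
(x_3, y_3) = (500001·500002000001 + 356·26500·26500053000, 500001·26500053000 + 26500·500002000001) = (500003000004500001, 26500106000079500)
(x_4, y_4) = (500001·500003000004500001 + 356·26500·26500106000079500, 500001·26500106000079500 + 26500·500003000004500001) = (500004000010000008000001, 26500159000265000106000)
(x_5, y_5) = (500001·500004000010000008000001 + 356·26500·26500159000265000106000, 500001·26500159000265000106000 + 26500·500004000010000008000001) = (500005000017500025000012500001, 26500212000556500530000132500)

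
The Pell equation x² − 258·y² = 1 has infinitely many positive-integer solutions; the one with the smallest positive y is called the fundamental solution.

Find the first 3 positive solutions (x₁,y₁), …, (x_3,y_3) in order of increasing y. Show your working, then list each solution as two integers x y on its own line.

[16; 16,32] for √258; ℓ=2 ⇒ convergent index 1
i=0: a=16 ⇒ p=16, q=1
i=1: a=16 ⇒ p=257, q=16
fundamental: x₁=257, y₁=16  (since 66049 − 258·256 = 1)
n=2: (257,16)∘(257,16) = (257·257+258·16·16, 257·16+16·257) = (132097,8224)
n=3: (132097,8224)∘(257,16) = (257·132097+258·16·8224, 257·8224+16·132097) = (67897601,4227120)

257 16
132097 8224
67897601 4227120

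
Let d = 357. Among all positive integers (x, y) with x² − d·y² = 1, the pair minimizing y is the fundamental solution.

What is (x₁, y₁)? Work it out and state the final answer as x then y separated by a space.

3401 180

[18; 1,8,2,8,1,36] for √357; ℓ=6 ⇒ convergent index 5
k=0  a_k=18  p_k/q_k = 18/1
…
k=3  a_k=2  p_k/q_k = 359/19
k=4  a_k=8  p_k/q_k = 3042/161
k=5  a_k=1  p_k/q_k = 3401/180
→ (3401, 180).  Check: 3401²=11566801, 357·180²=11566800, difference 1.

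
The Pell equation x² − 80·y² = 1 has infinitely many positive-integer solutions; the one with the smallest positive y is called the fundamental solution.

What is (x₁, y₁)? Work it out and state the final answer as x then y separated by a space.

9 1

d=80: √d = [8; 1,16] (ℓ=2, even), read p_1/q_1
step 0: (8, 1)  from 8·(1,0) + (0,1)
step 1: (9, 1)  from 1·(8,1) + (1,0)
→ (9, 1).  Check: 9²=81, 80·1²=80, difference 1.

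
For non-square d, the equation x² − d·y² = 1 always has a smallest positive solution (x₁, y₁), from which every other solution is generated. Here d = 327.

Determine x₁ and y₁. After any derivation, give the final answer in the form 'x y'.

[18; 12,36] for √327; ℓ=2 ⇒ convergent index 1
a_0=18:  p_0=18·1+0=18,  q_0=18·0+1=1
a_1=12:  p_1=12·18+1=217,  q_1=12·1+0=12
fundamental: x₁=217, y₁=12  (since 47089 − 327·144 = 1)

217 12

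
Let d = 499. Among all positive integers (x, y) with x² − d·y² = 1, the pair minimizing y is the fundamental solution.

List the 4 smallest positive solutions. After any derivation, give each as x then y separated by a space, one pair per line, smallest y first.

4490 201
40320199 1804980
362075382530 16208720199
3251436894799201 145554305582040

√499 = [22; 2,1,21,1,2,44, …], period ℓ=6 (even) → k=5
i=0: a=22 ⇒ p=22, q=1
i=1: a=2 ⇒ p=45, q=2
…
i=4: a=1 ⇒ p=1519, q=68
i=5: a=2 ⇒ p=4490, q=201
fundamental: x₁=4490, y₁=201  (since 20160100 − 499·40401 = 1)
k=2:  x_2 = 4490·4490+499·201·201 = 40320199,  y_2 = 4490·201+201·4490 = 1804980
k=3:  x_3 = 4490·40320199+499·201·1804980 = 362075382530,  y_3 = 4490·1804980+201·40320199 = 16208720199
k=4:  x_4 = 4490·362075382530+499·201·16208720199 = 3251436894799201,  y_4 = 4490·16208720199+201·362075382530 = 145554305582040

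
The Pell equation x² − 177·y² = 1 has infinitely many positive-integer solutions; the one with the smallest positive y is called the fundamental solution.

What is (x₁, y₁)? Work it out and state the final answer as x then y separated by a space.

62423 4692

[13; 3,3,2,8,2,3,3,26] for √177; ℓ=8 ⇒ convergent index 7
i=0: a=13 ⇒ p=13, q=1
…
i=3: a=2 ⇒ p=306, q=23
i=4: a=8 ⇒ p=2581, q=194
…
i=6: a=3 ⇒ p=18985, q=1427
i=7: a=3 ⇒ p=62423, q=4692
fundamental: x₁=62423, y₁=4692  (since 3896630929 − 177·22014864 = 1)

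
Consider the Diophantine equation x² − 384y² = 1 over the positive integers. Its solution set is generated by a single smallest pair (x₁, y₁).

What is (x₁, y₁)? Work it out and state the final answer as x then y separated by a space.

√384 → a₀=19, period (1,1,2,9,2,1,1,38); ℓ=8 even so k=7
step 0: (19, 1)  from 19·(1,0) + (0,1)
…
step 2: (39, 2)  from 1·(20,1) + (19,1)
…
step 4: (921, 47)  from 9·(98,5) + (39,2)
…
step 6: (2861, 146)  from 1·(1940,99) + (921,47)
step 7: (4801, 245)  from 1·(2861,146) + (1940,99)
fundamental: x₁=4801, y₁=245  (since 23049601 − 384·60025 = 1)

4801 245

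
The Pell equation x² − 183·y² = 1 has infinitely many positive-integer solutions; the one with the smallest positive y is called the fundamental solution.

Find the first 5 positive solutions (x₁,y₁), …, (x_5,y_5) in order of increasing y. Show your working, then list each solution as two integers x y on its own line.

√183 → a₀=13, period (1,1,8,1,1,26); ℓ=6 even so k=5
k=0  a_k=13  p_k/q_k = 13/1
…
k=3  a_k=8  p_k/q_k = 230/17
k=4  a_k=1  p_k/q_k = 257/19
k=5  a_k=1  p_k/q_k = 487/36
→ (487, 36).  Check: 487²=237169, 183·36²=237168, difference 1.
n=2: (487,36)∘(487,36) = (487·487+183·36·36, 487·36+36·487) = (474337,35064)
n=3: (474337,35064)∘(487,36) = (487·474337+183·36·35064, 487·35064+36·474337) = (462003751,34152300)
n=4: (462003751,34152300)∘(487,36) = (487·462003751+183·36·34152300, 487·34152300+36·462003751) = (449991179137,33264305136)
n=5: (449991179137,33264305136)∘(487,36) = (487·449991179137+183·36·33264305136, 487·33264305136+36·449991179137) = (438290946475687,32399399050164)

487 36
474337 35064
462003751 34152300
449991179137 33264305136
438290946475687 32399399050164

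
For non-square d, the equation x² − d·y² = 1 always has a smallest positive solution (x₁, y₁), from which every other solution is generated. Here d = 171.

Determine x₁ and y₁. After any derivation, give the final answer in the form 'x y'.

170 13

√171 → a₀=13, period (13,26); ℓ=2 even so k=1
step 0: (13, 1)  from 13·(1,0) + (0,1)
step 1: (170, 13)  from 13·(13,1) + (1,0)
fundamental: x₁=170, y₁=13  (since 28900 − 171·169 = 1)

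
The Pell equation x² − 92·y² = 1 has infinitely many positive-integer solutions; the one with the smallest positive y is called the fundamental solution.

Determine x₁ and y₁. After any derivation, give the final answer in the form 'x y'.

1151 120

√92 → a₀=9, period (1,1,2,4,2,1,1,18); ℓ=8 even so k=7
k=0  a_k=9  p_k/q_k = 9/1
k=1  a_k=1  p_k/q_k = 10/1
…
k=3  a_k=2  p_k/q_k = 48/5
k=4  a_k=4  p_k/q_k = 211/22
…
k=6  a_k=1  p_k/q_k = 681/71
k=7  a_k=1  p_k/q_k = 1151/120
fundamental: x₁=1151, y₁=120  (since 1324801 − 92·14400 = 1)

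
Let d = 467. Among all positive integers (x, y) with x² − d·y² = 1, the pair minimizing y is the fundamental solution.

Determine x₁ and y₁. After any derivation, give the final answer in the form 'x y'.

1625626 75225

√467 = [21; 1,1,1,1,3,…,1,1,42, …], period ℓ=14 (even) → k=13
step 0: (21, 1)  from 21·(1,0) + (0,1)
…
step 4: (108, 5)  from 1·(65,3) + (43,2)
step 5: (389, 18)  from 3·(108,5) + (65,3)
step 6: (1275, 59)  from 3·(389,18) + (108,5)
…
step 8: (82767, 3830)  from 3·(27164,1257) + (1275,59)
…
step 11: (633697, 29324)  from 1·(358232,16577) + (275465,12747)
step 12: (991929, 45901)  from 1·(633697,29324) + (358232,16577)
step 13: (1625626, 75225)  from 1·(991929,45901) + (633697,29324)
(x₁, y₁) = (1625626, 75225);  1625626² − 467·75225² = 1 ✓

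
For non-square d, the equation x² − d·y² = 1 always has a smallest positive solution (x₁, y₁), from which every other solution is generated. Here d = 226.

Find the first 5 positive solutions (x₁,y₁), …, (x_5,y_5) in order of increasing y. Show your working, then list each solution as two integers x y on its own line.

451 30
406801 27060
366934051 24408090
330974107201 22016070120
298538277761251 19858470840150

[15; 30] for √226; ℓ=1 ⇒ convergent index 1
a_0=15:  p_0=15·1+0=15,  q_0=15·0+1=1
a_1=30:  p_1=30·15+1=451,  q_1=30·1+0=30
→ (451, 30).  Check: 451²=203401, 226·30²=203400, difference 1.
n=2: (451,30)∘(451,30) = (451·451+226·30·30, 451·30+30·451) = (406801,27060)
n=3: (406801,27060)∘(451,30) = (451·406801+226·30·27060, 451·27060+30·406801) = (366934051,24408090)
n=4: (366934051,24408090)∘(451,30) = (451·366934051+226·30·24408090, 451·24408090+30·366934051) = (330974107201,22016070120)
n=5: (330974107201,22016070120)∘(451,30) = (451·330974107201+226·30·22016070120, 451·22016070120+30·330974107201) = (298538277761251,19858470840150)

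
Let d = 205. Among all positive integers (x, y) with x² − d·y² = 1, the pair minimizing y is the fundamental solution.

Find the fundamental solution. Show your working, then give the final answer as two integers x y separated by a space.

39689 2772

√205 → a₀=14, period (3,6,1,4,1,6,3,28); ℓ=8 even so k=7
i=0: a=14 ⇒ p=14, q=1
i=1: a=3 ⇒ p=43, q=3
…
i=3: a=1 ⇒ p=315, q=22
i=4: a=4 ⇒ p=1532, q=107
i=5: a=1 ⇒ p=1847, q=129
i=6: a=6 ⇒ p=12614, q=881
i=7: a=3 ⇒ p=39689, q=2772
→ (39689, 2772).  Check: 39689²=1575216721, 205·2772²=1575216720, difference 1.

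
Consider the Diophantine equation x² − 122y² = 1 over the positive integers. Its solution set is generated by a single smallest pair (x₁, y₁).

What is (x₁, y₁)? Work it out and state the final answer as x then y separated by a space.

243 22

[11; 22] for √122; ℓ=1 ⇒ convergent index 1
k=0  a_k=11  p_k/q_k = 11/1
k=1  a_k=22  p_k/q_k = 243/22
→ (243, 22).  Check: 243²=59049, 122·22²=59048, difference 1.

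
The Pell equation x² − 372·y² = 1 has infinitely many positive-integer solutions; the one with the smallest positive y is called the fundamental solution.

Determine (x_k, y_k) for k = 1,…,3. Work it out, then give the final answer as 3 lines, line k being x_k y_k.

12151 630
295293601 15310260
7176225079351 372069937890

[19; 3,2,12,2,3,38] for √372; ℓ=6 ⇒ convergent index 5
step 0: (19, 1)  from 19·(1,0) + (0,1)
step 1: (58, 3)  from 3·(19,1) + (1,0)
…
step 4: (3491, 181)  from 2·(1678,87) + (135,7)
step 5: (12151, 630)  from 3·(3491,181) + (1678,87)
fundamental: x₁=12151, y₁=630  (since 147646801 − 372·396900 = 1)
(x_2, y_2) = (12151·12151 + 372·630·630, 12151·630 + 630·12151) = (295293601, 15310260)
(x_3, y_3) = (12151·295293601 + 372·630·15310260, 12151·15310260 + 630·295293601) = (7176225079351, 372069937890)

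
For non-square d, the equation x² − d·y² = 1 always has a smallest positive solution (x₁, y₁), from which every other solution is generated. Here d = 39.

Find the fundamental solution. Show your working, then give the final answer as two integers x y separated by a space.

25 4

√39 → a₀=6, period (4,12); ℓ=2 even so k=1
a_0=6:  p_0=6·1+0=6,  q_0=6·0+1=1
a_1=4:  p_1=4·6+1=25,  q_1=4·1+0=4
(x₁, y₁) = (25, 4);  25² − 39·4² = 1 ✓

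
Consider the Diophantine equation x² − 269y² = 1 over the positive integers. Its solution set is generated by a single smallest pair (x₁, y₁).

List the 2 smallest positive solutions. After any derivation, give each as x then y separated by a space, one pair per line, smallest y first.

13449 820
361751201 22056360

[16; 2,2,32] for √269; ℓ=3 ⇒ convergent index 5
k=0  a_k=16  p_k/q_k = 16/1
k=1  a_k=2  p_k/q_k = 33/2
k=2  a_k=2  p_k/q_k = 82/5
k=3  a_k=32  p_k/q_k = 2657/162
k=4  a_k=2  p_k/q_k = 5396/329
k=5  a_k=2  p_k/q_k = 13449/820
(x₁, y₁) = (13449, 820);  13449² − 269·820² = 1 ✓
k=2:  x_2 = 13449·13449+269·820·820 = 361751201,  y_2 = 13449·820+820·13449 = 22056360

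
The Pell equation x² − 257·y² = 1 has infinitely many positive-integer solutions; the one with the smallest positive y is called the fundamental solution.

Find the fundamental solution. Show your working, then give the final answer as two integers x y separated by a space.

513 32

[16; 32] for √257; ℓ=1 ⇒ convergent index 1
step 0: (16, 1)  from 16·(1,0) + (0,1)
step 1: (513, 32)  from 32·(16,1) + (1,0)
fundamental: x₁=513, y₁=32  (since 263169 − 257·1024 = 1)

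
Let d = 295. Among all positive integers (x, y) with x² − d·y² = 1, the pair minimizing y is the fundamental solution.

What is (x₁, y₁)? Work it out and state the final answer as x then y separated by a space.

2024999 117900

√295 = [17; 5,1,2,3,2,6,2,3,2,1,5,34, …], period ℓ=12 (even) → k=11
a_0=17:  p_0=17·1+0=17,  q_0=17·0+1=1
…
a_3=2:  p_3=2·103+86=292,  q_3=2·6+5=17
…
a_8=3:  p_8=3·31208+14479=108103,  q_8=3·1817+843=6294
a_9=2:  p_9=2·108103+31208=247414,  q_9=2·6294+1817=14405
a_10=1:  p_10=1·247414+108103=355517,  q_10=1·14405+6294=20699
a_11=5:  p_11=5·355517+247414=2024999,  q_11=5·20699+14405=117900
→ (2024999, 117900).  Check: 2024999²=4100620950001, 295·117900²=4100620950000, difference 1.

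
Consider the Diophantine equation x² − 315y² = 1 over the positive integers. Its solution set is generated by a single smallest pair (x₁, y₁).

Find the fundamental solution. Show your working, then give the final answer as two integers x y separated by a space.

d=315: √d = [17; 1,2,1,34] (ℓ=4, even), read p_3/q_3
i=0: a=17 ⇒ p=17, q=1
i=1: a=1 ⇒ p=18, q=1
i=2: a=2 ⇒ p=53, q=3
i=3: a=1 ⇒ p=71, q=4
(x₁, y₁) = (71, 4);  71² − 315·4² = 1 ✓

71 4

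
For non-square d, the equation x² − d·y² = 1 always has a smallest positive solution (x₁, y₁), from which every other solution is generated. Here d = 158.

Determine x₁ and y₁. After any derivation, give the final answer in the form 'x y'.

7743 616

√158 → a₀=12, period (1,1,3,12,3,1,1,24); ℓ=8 even so k=7
i=0: a=12 ⇒ p=12, q=1
…
i=6: a=1 ⇒ p=4412, q=351
i=7: a=1 ⇒ p=7743, q=616
→ (7743, 616).  Check: 7743²=59954049, 158·616²=59954048, difference 1.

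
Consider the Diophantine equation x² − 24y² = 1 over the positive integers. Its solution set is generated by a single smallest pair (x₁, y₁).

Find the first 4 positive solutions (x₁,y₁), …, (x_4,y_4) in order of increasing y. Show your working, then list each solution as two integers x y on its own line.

5 1
49 10
485 99
4801 980

[4; 1,8] for √24; ℓ=2 ⇒ convergent index 1
step 0: (4, 1)  from 4·(1,0) + (0,1)
step 1: (5, 1)  from 1·(4,1) + (1,0)
fundamental: x₁=5, y₁=1  (since 25 − 24·1 = 1)
(x_2, y_2) = (5·5 + 24·1·1, 5·1 + 1·5) = (49, 10)
(x_3, y_3) = (5·49 + 24·1·10, 5·10 + 1·49) = (485, 99)
(x_4, y_4) = (5·485 + 24·1·99, 5·99 + 1·485) = (4801, 980)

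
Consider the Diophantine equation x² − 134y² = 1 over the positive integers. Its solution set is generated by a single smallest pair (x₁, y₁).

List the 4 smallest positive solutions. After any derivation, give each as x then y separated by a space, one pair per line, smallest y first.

145925 12606
42588211249 3679061100
12429369452874725 1073733982022394
3627511474778900280001 313369262649556627800

√134 → a₀=11, period (1,1,2,1,3,…,1,1,22); ℓ=14 even so k=13
i=0: a=11 ⇒ p=11, q=1
i=1: a=1 ⇒ p=12, q=1
i=2: a=1 ⇒ p=23, q=2
i=3: a=2 ⇒ p=58, q=5
i=4: a=1 ⇒ p=81, q=7
i=5: a=3 ⇒ p=301, q=26
i=6: a=1 ⇒ p=382, q=33
i=7: a=10 ⇒ p=4121, q=356
i=8: a=1 ⇒ p=4503, q=389
…
i=11: a=2 ⇒ p=61896, q=5347
i=12: a=1 ⇒ p=84029, q=7259
i=13: a=1 ⇒ p=145925, q=12606
→ (145925, 12606).  Check: 145925²=21294105625, 134·12606²=21294105624, difference 1.
n=2: (145925,12606)∘(145925,12606) = (145925·145925+134·12606·12606, 145925·12606+12606·145925) = (42588211249,3679061100)
n=3: (42588211249,3679061100)∘(145925,12606) = (145925·42588211249+134·12606·3679061100, 145925·3679061100+12606·42588211249) = (12429369452874725,1073733982022394)
n=4: (12429369452874725,1073733982022394)∘(145925,12606) = (145925·12429369452874725+134·12606·1073733982022394, 145925·1073733982022394+12606·12429369452874725) = (3627511474778900280001,313369262649556627800)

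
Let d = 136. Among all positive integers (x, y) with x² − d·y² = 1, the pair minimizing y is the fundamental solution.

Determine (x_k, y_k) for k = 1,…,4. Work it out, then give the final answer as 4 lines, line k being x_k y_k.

35 3
2449 210
171395 14697
11995201 1028580

d=136: √d = [11; 1,1,1,22] (ℓ=4, even), read p_3/q_3
i=0: a=11 ⇒ p=11, q=1
…
i=2: a=1 ⇒ p=23, q=2
i=3: a=1 ⇒ p=35, q=3
(x₁, y₁) = (35, 3);  35² − 136·3² = 1 ✓
(x_2, y_2) = (35·35 + 136·3·3, 35·3 + 3·35) = (2449, 210)
(x_3, y_3) = (35·2449 + 136·3·210, 35·210 + 3·2449) = (171395, 14697)
(x_4, y_4) = (35·171395 + 136·3·14697, 35·14697 + 3·171395) = (11995201, 1028580)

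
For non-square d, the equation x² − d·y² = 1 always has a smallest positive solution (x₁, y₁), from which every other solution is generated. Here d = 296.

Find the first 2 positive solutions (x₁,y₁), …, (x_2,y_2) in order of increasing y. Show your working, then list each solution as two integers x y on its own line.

3699 215
27365201 1590570

√296 → a₀=17, period (4,1,7,1,4,34); ℓ=6 even so k=5
a_0=17:  p_0=17·1+0=17,  q_0=17·0+1=1
…
a_2=1:  p_2=1·69+17=86,  q_2=1·4+1=5
…
a_4=1:  p_4=1·671+86=757,  q_4=1·39+5=44
a_5=4:  p_5=4·757+671=3699,  q_5=4·44+39=215
→ (3699, 215).  Check: 3699²=13682601, 296·215²=13682600, difference 1.
k=2:  x_2 = 3699·3699+296·215·215 = 27365201,  y_2 = 3699·215+215·3699 = 1590570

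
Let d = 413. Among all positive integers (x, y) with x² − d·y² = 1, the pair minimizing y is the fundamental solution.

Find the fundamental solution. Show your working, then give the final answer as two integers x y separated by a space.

113399 5580

√413 → a₀=20, period (3,9,1,4,1,9,3,40); ℓ=8 even so k=7
step 0: (20, 1)  from 20·(1,0) + (0,1)
step 1: (61, 3)  from 3·(20,1) + (1,0)
…
step 5: (3719, 183)  from 1·(3089,152) + (630,31)
step 6: (36560, 1799)  from 9·(3719,183) + (3089,152)
step 7: (113399, 5580)  from 3·(36560,1799) + (3719,183)
(x₁, y₁) = (113399, 5580);  113399² − 413·5580² = 1 ✓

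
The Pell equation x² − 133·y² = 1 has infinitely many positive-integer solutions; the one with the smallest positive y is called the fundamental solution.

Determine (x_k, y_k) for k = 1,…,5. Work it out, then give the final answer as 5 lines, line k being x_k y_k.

d=133: √d = [11; 1,1,7,5,1,…,1,1,22] (ℓ=16, even), read p_15/q_15
step 0: (11, 1)  from 11·(1,0) + (0,1)
…
step 2: (23, 2)  from 1·(12,1) + (11,1)
…
step 5: (1061, 92)  from 1·(888,77) + (173,15)
step 6: (1949, 169)  from 1·(1061,92) + (888,77)
…
step 13: (1210008, 104921)  from 7·(168583,14618) + (29927,2595)
step 14: (1378591, 119539)  from 1·(1210008,104921) + (168583,14618)
step 15: (2588599, 224460)  from 1·(1378591,119539) + (1210008,104921)
fundamental: x₁=2588599, y₁=224460  (since 6700844782801 − 133·50382291600 = 1)
k=2:  x_2 = 2588599·2588599+133·224460·224460 = 13401689565601,  y_2 = 2588599·224460+224460·2588599 = 1162073863080
k=3:  x_3 = 2588599·13401689565601+133·224460·1162073863080 = 69383200415647777399,  y_3 = 2588599·1162073863080+224460·13401689565601 = 6016286479789825380
k=4:  x_4 = 2588599·69383200415647777399+133·224460·6016286479789825380 = 359210566425477440164982401,  y_4 = 2588599·6016286479789825380+224460·69383200415647777399 = 31147506330593762303822160
k=5:  x_5 = 2588599·359210566425477440164982401+133·224460·31147506330593762303822160 = 1859704226076779569066850908714999,  y_5 = 2588599·31147506330593762303822160+224460·359210566425477440164982401 = 161256807479731348725343689282300

2588599 224460
13401689565601 1162073863080
69383200415647777399 6016286479789825380
359210566425477440164982401 31147506330593762303822160
1859704226076779569066850908714999 161256807479731348725343689282300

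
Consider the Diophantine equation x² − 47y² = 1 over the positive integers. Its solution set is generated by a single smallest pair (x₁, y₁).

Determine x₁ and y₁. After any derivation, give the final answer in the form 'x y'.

√47 → a₀=6, period (1,5,1,12); ℓ=4 even so k=3
k=0  a_k=6  p_k/q_k = 6/1
…
k=2  a_k=5  p_k/q_k = 41/6
k=3  a_k=1  p_k/q_k = 48/7
→ (48, 7).  Check: 48²=2304, 47·7²=2303, difference 1.

48 7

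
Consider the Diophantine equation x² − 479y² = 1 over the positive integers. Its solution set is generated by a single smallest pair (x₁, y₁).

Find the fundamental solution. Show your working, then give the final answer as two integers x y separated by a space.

2989440 136591

√479 → a₀=21, period (1,7,1,3,2,21,2,3,1,7,1,42); ℓ=12 even so k=11
step 0: (21, 1)  from 21·(1,0) + (0,1)
step 1: (22, 1)  from 1·(21,1) + (1,0)
step 2: (175, 8)  from 7·(22,1) + (21,1)
…
step 4: (766, 35)  from 3·(197,9) + (175,8)
step 5: (1729, 79)  from 2·(766,35) + (197,9)
…
step 7: (75879, 3467)  from 2·(37075,1694) + (1729,79)
…
step 9: (340591, 15562)  from 1·(264712,12095) + (75879,3467)
step 10: (2648849, 121029)  from 7·(340591,15562) + (264712,12095)
step 11: (2989440, 136591)  from 1·(2648849,121029) + (340591,15562)
(x₁, y₁) = (2989440, 136591);  2989440² − 479·136591² = 1 ✓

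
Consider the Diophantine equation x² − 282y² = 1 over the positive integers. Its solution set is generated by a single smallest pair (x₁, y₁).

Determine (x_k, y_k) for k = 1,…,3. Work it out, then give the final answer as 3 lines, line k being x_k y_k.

[16; 1,3,1,4,1,3,1,32] for √282; ℓ=8 ⇒ convergent index 7
i=0: a=16 ⇒ p=16, q=1
i=1: a=1 ⇒ p=17, q=1
i=2: a=3 ⇒ p=67, q=4
…
i=4: a=4 ⇒ p=403, q=24
…
i=6: a=3 ⇒ p=1864, q=111
i=7: a=1 ⇒ p=2351, q=140
fundamental: x₁=2351, y₁=140  (since 5527201 − 282·19600 = 1)
(x_2, y_2) = (2351·2351 + 282·140·140, 2351·140 + 140·2351) = (11054401, 658280)
(x_3, y_3) = (2351·11054401 + 282·140·658280, 2351·658280 + 140·11054401) = (51977791151, 3095232420)

2351 140
11054401 658280
51977791151 3095232420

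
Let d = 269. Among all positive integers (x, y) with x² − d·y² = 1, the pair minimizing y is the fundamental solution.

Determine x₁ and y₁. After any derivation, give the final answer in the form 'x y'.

13449 820

√269 = [16; 2,2,32, …], period ℓ=3 (odd) → k=5
i=0: a=16 ⇒ p=16, q=1
i=1: a=2 ⇒ p=33, q=2
i=2: a=2 ⇒ p=82, q=5
i=3: a=32 ⇒ p=2657, q=162
i=4: a=2 ⇒ p=5396, q=329
i=5: a=2 ⇒ p=13449, q=820
→ (13449, 820).  Check: 13449²=180875601, 269·820²=180875600, difference 1.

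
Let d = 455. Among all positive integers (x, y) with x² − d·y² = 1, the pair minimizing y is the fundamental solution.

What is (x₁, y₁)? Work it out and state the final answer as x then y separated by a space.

d=455: √d = [21; 3,42] (ℓ=2, even), read p_1/q_1
i=0: a=21 ⇒ p=21, q=1
i=1: a=3 ⇒ p=64, q=3
fundamental: x₁=64, y₁=3  (since 4096 − 455·9 = 1)

64 3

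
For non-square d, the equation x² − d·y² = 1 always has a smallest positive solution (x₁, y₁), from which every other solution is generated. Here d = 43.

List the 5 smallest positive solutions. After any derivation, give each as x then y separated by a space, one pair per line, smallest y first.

[6; 1,1,3,1,5,1,3,1,1,12] for √43; ℓ=10 ⇒ convergent index 9
a_0=6:  p_0=6·1+0=6,  q_0=6·0+1=1
a_1=1:  p_1=1·6+1=7,  q_1=1·1+0=1
a_2=1:  p_2=1·7+6=13,  q_2=1·1+1=2
a_3=3:  p_3=3·13+7=46,  q_3=3·2+1=7
…
a_5=5:  p_5=5·59+46=341,  q_5=5·9+7=52
a_6=1:  p_6=1·341+59=400,  q_6=1·52+9=61
…
a_8=1:  p_8=1·1541+400=1941,  q_8=1·235+61=296
a_9=1:  p_9=1·1941+1541=3482,  q_9=1·296+235=531
fundamental: x₁=3482, y₁=531  (since 12124324 − 43·281961 = 1)
k=2:  x_2 = 3482·3482+43·531·531 = 24248647,  y_2 = 3482·531+531·3482 = 3697884
k=3:  x_3 = 3482·24248647+43·531·3697884 = 168867574226,  y_3 = 3482·3697884+531·24248647 = 25752063645
k=4:  x_4 = 3482·168867574226+43·531·25752063645 = 1175993762661217,  y_4 = 3482·25752063645+531·168867574226 = 179337367525896
k=5:  x_5 = 3482·1175993762661217+43·531·179337367525896 = 8189620394305140962,  y_5 = 3482·179337367525896+531·1175993762661217 = 1248905401698276099

3482 531
24248647 3697884
168867574226 25752063645
1175993762661217 179337367525896
8189620394305140962 1248905401698276099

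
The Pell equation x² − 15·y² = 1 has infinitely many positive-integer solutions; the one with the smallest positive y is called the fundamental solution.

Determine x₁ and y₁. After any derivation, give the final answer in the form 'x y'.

√15 → a₀=3, period (1,6); ℓ=2 even so k=1
i=0: a=3 ⇒ p=3, q=1
i=1: a=1 ⇒ p=4, q=1
fundamental: x₁=4, y₁=1  (since 16 − 15·1 = 1)

4 1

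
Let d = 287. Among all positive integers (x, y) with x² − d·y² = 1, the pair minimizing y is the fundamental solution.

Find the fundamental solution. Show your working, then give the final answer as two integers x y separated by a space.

288 17

√287 = [16; 1,15,1,32, …], period ℓ=4 (even) → k=3
i=0: a=16 ⇒ p=16, q=1
…
i=2: a=15 ⇒ p=271, q=16
i=3: a=1 ⇒ p=288, q=17
fundamental: x₁=288, y₁=17  (since 82944 − 287·289 = 1)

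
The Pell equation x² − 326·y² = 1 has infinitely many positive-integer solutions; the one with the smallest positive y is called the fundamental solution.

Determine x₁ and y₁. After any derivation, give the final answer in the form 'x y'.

325 18

√326 → a₀=18, period (18,36); ℓ=2 even so k=1
a_0=18:  p_0=18·1+0=18,  q_0=18·0+1=1
a_1=18:  p_1=18·18+1=325,  q_1=18·1+0=18
fundamental: x₁=325, y₁=18  (since 105625 − 326·324 = 1)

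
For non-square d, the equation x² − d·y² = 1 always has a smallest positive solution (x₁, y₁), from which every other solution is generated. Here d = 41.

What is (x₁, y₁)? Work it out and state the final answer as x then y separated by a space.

2049 320

d=41: √d = [6; 2,2,12] (ℓ=3, odd), read p_5/q_5
a_0=6:  p_0=6·1+0=6,  q_0=6·0+1=1
…
a_3=12:  p_3=12·32+13=397,  q_3=12·5+2=62
a_4=2:  p_4=2·397+32=826,  q_4=2·62+5=129
a_5=2:  p_5=2·826+397=2049,  q_5=2·129+62=320
(x₁, y₁) = (2049, 320);  2049² − 41·320² = 1 ✓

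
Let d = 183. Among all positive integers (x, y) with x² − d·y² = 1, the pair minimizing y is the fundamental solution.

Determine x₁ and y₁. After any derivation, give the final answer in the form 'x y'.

√183 = [13; 1,1,8,1,1,26, …], period ℓ=6 (even) → k=5
a_0=13:  p_0=13·1+0=13,  q_0=13·0+1=1
a_1=1:  p_1=1·13+1=14,  q_1=1·1+0=1
…
a_4=1:  p_4=1·230+27=257,  q_4=1·17+2=19
a_5=1:  p_5=1·257+230=487,  q_5=1·19+17=36
fundamental: x₁=487, y₁=36  (since 237169 − 183·1296 = 1)

487 36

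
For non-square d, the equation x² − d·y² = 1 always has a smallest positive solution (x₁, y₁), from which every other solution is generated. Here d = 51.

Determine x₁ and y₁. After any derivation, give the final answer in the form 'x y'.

50 7

√51 → a₀=7, period (7,14); ℓ=2 even so k=1
step 0: (7, 1)  from 7·(1,0) + (0,1)
step 1: (50, 7)  from 7·(7,1) + (1,0)
→ (50, 7).  Check: 50²=2500, 51·7²=2499, difference 1.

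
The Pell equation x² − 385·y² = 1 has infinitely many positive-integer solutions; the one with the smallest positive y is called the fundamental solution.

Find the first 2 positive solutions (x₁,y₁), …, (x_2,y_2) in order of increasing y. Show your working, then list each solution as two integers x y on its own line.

95831 4884
18367161121 936077208

√385 = [19; 1,1,1,1,1,…,1,1,38, …], period ℓ=16 (even) → k=15
k=0  a_k=19  p_k/q_k = 19/1
k=1  a_k=1  p_k/q_k = 20/1
k=2  a_k=1  p_k/q_k = 39/2
k=3  a_k=1  p_k/q_k = 59/3
k=4  a_k=1  p_k/q_k = 98/5
k=5  a_k=1  p_k/q_k = 157/8
k=6  a_k=3  p_k/q_k = 569/29
k=7  a_k=1  p_k/q_k = 726/37
k=8  a_k=2  p_k/q_k = 2021/103
…
k=10  a_k=3  p_k/q_k = 10262/523
k=11  a_k=1  p_k/q_k = 13009/663
k=12  a_k=1  p_k/q_k = 23271/1186
…
k=14  a_k=1  p_k/q_k = 59551/3035
k=15  a_k=1  p_k/q_k = 95831/4884
→ (95831, 4884).  Check: 95831²=9183580561, 385·4884²=9183580560, difference 1.
n=2: (95831,4884)∘(95831,4884) = (95831·95831+385·4884·4884, 95831·4884+4884·95831) = (18367161121,936077208)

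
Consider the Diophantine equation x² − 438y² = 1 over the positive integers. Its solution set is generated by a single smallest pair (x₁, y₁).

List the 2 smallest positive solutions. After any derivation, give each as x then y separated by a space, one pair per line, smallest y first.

[20; 1,12,1,40] for √438; ℓ=4 ⇒ convergent index 3
i=0: a=20 ⇒ p=20, q=1
…
i=2: a=12 ⇒ p=272, q=13
i=3: a=1 ⇒ p=293, q=14
(x₁, y₁) = (293, 14);  293² − 438·14² = 1 ✓
(x_2, y_2) = (293·293 + 438·14·14, 293·14 + 14·293) = (171697, 8204)

293 14
171697 8204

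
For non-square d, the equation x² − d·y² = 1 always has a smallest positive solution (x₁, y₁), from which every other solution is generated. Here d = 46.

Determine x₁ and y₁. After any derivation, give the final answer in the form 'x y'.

24335 3588

√46 → a₀=6, period (1,3,1,1,2,6,2,1,1,3,1,12); ℓ=12 even so k=11
i=0: a=6 ⇒ p=6, q=1
…
i=2: a=3 ⇒ p=27, q=4
i=3: a=1 ⇒ p=34, q=5
i=4: a=1 ⇒ p=61, q=9
…
i=6: a=6 ⇒ p=997, q=147
i=7: a=2 ⇒ p=2150, q=317
i=8: a=1 ⇒ p=3147, q=464
i=9: a=1 ⇒ p=5297, q=781
i=10: a=3 ⇒ p=19038, q=2807
i=11: a=1 ⇒ p=24335, q=3588
→ (24335, 3588).  Check: 24335²=592192225, 46·3588²=592192224, difference 1.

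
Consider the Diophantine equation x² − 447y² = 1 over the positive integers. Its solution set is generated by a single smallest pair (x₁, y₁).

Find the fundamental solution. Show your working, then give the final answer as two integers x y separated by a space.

148 7

[21; 7,42] for √447; ℓ=2 ⇒ convergent index 1
k=0  a_k=21  p_k/q_k = 21/1
k=1  a_k=7  p_k/q_k = 148/7
(x₁, y₁) = (148, 7);  148² − 447·7² = 1 ✓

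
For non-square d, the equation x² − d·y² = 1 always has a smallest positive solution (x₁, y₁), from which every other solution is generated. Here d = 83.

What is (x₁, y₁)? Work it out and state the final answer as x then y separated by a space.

82 9

√83 → a₀=9, period (9,18); ℓ=2 even so k=1
k=0  a_k=9  p_k/q_k = 9/1
k=1  a_k=9  p_k/q_k = 82/9
fundamental: x₁=82, y₁=9  (since 6724 − 83·81 = 1)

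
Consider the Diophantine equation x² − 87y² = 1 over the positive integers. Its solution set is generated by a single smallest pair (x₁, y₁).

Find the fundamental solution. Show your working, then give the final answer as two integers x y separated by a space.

28 3

√87 → a₀=9, period (3,18); ℓ=2 even so k=1
step 0: (9, 1)  from 9·(1,0) + (0,1)
step 1: (28, 3)  from 3·(9,1) + (1,0)
(x₁, y₁) = (28, 3);  28² − 87·3² = 1 ✓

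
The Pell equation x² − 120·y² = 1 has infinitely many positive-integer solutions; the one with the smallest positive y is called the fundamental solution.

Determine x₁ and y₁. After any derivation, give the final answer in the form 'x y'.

11 1

√120 = [10; 1,20, …], period ℓ=2 (even) → k=1
i=0: a=10 ⇒ p=10, q=1
i=1: a=1 ⇒ p=11, q=1
(x₁, y₁) = (11, 1);  11² − 120·1² = 1 ✓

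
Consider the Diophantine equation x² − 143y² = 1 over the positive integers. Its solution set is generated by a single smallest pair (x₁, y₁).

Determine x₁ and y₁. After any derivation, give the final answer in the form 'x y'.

√143 = [11; 1,22, …], period ℓ=2 (even) → k=1
i=0: a=11 ⇒ p=11, q=1
i=1: a=1 ⇒ p=12, q=1
fundamental: x₁=12, y₁=1  (since 144 − 143·1 = 1)

12 1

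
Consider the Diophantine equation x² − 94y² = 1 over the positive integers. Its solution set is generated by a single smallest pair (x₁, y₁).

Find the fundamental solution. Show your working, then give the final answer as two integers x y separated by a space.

√94 → a₀=9, period (1,2,3,1,1,…,2,1,18); ℓ=16 even so k=15
a_0=9:  p_0=9·1+0=9,  q_0=9·0+1=1
a_1=1:  p_1=1·9+1=10,  q_1=1·1+0=1
a_2=2:  p_2=2·10+9=29,  q_2=2·1+1=3
a_3=3:  p_3=3·29+10=97,  q_3=3·3+1=10
a_4=1:  p_4=1·97+29=126,  q_4=1·10+3=13
a_5=1:  p_5=1·126+97=223,  q_5=1·13+10=23
…
a_7=1:  p_7=1·1241+223=1464,  q_7=1·128+23=151
a_8=8:  p_8=8·1464+1241=12953,  q_8=8·151+128=1336
a_9=1:  p_9=1·12953+1464=14417,  q_9=1·1336+151=1487
a_10=5:  p_10=5·14417+12953=85038,  q_10=5·1487+1336=8771
a_11=1:  p_11=1·85038+14417=99455,  q_11=1·8771+1487=10258
a_12=1:  p_12=1·99455+85038=184493,  q_12=1·10258+8771=19029
a_13=3:  p_13=3·184493+99455=652934,  q_13=3·19029+10258=67345
a_14=2:  p_14=2·652934+184493=1490361,  q_14=2·67345+19029=153719
a_15=1:  p_15=1·1490361+652934=2143295,  q_15=1·153719+67345=221064
fundamental: x₁=2143295, y₁=221064  (since 4593713457025 − 94·48869292096 = 1)

2143295 221064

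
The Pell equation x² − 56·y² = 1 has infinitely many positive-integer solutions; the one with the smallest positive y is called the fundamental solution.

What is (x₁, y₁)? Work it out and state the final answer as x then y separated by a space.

[7; 2,14] for √56; ℓ=2 ⇒ convergent index 1
i=0: a=7 ⇒ p=7, q=1
i=1: a=2 ⇒ p=15, q=2
fundamental: x₁=15, y₁=2  (since 225 − 56·4 = 1)

15 2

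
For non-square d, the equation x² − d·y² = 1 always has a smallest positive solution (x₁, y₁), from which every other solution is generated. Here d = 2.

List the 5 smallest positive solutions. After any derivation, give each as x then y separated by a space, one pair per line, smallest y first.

√2 → a₀=1, period (2); ℓ=1 odd so k=1
i=0: a=1 ⇒ p=1, q=1
i=1: a=2 ⇒ p=3, q=2
→ (3, 2).  Check: 3²=9, 2·2²=8, difference 1.
n=2: (3,2)∘(3,2) = (3·3+2·2·2, 3·2+2·3) = (17,12)
n=3: (17,12)∘(3,2) = (3·17+2·2·12, 3·12+2·17) = (99,70)
n=4: (99,70)∘(3,2) = (3·99+2·2·70, 3·70+2·99) = (577,408)
n=5: (577,408)∘(3,2) = (3·577+2·2·408, 3·408+2·577) = (3363,2378)

3 2
17 12
99 70
577 408
3363 2378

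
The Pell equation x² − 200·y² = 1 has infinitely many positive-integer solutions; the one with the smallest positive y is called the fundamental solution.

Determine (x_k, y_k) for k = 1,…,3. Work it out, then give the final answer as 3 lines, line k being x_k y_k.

√200 = [14; 7,28, …], period ℓ=2 (even) → k=1
k=0  a_k=14  p_k/q_k = 14/1
k=1  a_k=7  p_k/q_k = 99/7
fundamental: x₁=99, y₁=7  (since 9801 − 200·49 = 1)
k=2:  x_2 = 99·99+200·7·7 = 19601,  y_2 = 99·7+7·99 = 1386
k=3:  x_3 = 99·19601+200·7·1386 = 3880899,  y_3 = 99·1386+7·19601 = 274421

99 7
19601 1386
3880899 274421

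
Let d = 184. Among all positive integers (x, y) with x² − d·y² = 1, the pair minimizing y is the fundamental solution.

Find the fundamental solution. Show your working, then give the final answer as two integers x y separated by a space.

24335 1794

√184 = [13; 1,1,3,2,1,2,1,2,3,1,1,26, …], period ℓ=12 (even) → k=11
k=0  a_k=13  p_k/q_k = 13/1
…
k=2  a_k=1  p_k/q_k = 27/2
k=3  a_k=3  p_k/q_k = 95/7
…
k=6  a_k=2  p_k/q_k = 841/62
k=7  a_k=1  p_k/q_k = 1153/85
k=8  a_k=2  p_k/q_k = 3147/232
k=9  a_k=3  p_k/q_k = 10594/781
k=10  a_k=1  p_k/q_k = 13741/1013
k=11  a_k=1  p_k/q_k = 24335/1794
→ (24335, 1794).  Check: 24335²=592192225, 184·1794²=592192224, difference 1.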